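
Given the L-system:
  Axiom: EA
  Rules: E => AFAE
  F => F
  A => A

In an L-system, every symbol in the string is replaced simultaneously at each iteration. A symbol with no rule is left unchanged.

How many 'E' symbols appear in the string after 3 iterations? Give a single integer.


Step 0: EA  (1 'E')
Step 1: AFAEA  (1 'E')
Step 2: AFAAFAEA  (1 'E')
Step 3: AFAAFAAFAEA  (1 'E')

Answer: 1


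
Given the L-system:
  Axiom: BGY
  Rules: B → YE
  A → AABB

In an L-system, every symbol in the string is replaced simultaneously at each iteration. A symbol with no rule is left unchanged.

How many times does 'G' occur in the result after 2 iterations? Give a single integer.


Answer: 1

Derivation:
Step 0: BGY  (1 'G')
Step 1: YEGY  (1 'G')
Step 2: YEGY  (1 'G')


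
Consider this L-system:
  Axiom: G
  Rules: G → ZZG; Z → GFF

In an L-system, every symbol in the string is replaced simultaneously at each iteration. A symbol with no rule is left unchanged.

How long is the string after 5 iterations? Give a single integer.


Step 0: length = 1
Step 1: length = 3
Step 2: length = 9
Step 3: length = 19
Step 4: length = 41
Step 5: length = 83

Answer: 83


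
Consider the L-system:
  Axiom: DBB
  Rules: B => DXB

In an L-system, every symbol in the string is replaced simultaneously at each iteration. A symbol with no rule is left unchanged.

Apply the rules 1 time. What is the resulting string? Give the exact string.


Answer: DDXBDXB

Derivation:
Step 0: DBB
Step 1: DDXBDXB


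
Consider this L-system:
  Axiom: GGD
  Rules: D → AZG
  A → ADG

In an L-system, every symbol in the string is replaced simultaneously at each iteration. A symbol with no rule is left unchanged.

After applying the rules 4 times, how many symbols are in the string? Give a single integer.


Step 0: length = 3
Step 1: length = 5
Step 2: length = 7
Step 3: length = 11
Step 4: length = 17

Answer: 17


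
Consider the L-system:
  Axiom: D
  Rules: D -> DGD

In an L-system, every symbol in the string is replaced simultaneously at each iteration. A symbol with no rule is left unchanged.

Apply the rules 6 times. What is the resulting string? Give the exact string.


Answer: DGDGDGDGDGDGDGDGDGDGDGDGDGDGDGDGDGDGDGDGDGDGDGDGDGDGDGDGDGDGDGDGDGDGDGDGDGDGDGDGDGDGDGDGDGDGDGDGDGDGDGDGDGDGDGDGDGDGDGDGDGDGDGD

Derivation:
Step 0: D
Step 1: DGD
Step 2: DGDGDGD
Step 3: DGDGDGDGDGDGDGD
Step 4: DGDGDGDGDGDGDGDGDGDGDGDGDGDGDGD
Step 5: DGDGDGDGDGDGDGDGDGDGDGDGDGDGDGDGDGDGDGDGDGDGDGDGDGDGDGDGDGDGDGD
Step 6: DGDGDGDGDGDGDGDGDGDGDGDGDGDGDGDGDGDGDGDGDGDGDGDGDGDGDGDGDGDGDGDGDGDGDGDGDGDGDGDGDGDGDGDGDGDGDGDGDGDGDGDGDGDGDGDGDGDGDGDGDGDGDGD


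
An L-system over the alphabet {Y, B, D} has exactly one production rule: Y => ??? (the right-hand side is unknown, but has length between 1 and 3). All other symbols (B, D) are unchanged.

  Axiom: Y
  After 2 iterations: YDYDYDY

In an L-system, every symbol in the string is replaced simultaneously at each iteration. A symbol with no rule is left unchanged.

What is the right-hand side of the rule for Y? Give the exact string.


Answer: YDY

Derivation:
Trying Y => YDY:
  Step 0: Y
  Step 1: YDY
  Step 2: YDYDYDY
Matches the given result.


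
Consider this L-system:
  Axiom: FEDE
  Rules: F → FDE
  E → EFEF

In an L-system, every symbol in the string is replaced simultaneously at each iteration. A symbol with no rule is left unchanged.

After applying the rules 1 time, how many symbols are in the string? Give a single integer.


Step 0: length = 4
Step 1: length = 12

Answer: 12


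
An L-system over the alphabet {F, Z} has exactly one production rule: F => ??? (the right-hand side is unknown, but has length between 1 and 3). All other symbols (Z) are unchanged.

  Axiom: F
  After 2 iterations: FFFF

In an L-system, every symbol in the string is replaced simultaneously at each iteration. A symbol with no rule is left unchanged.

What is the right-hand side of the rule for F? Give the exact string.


Trying F => FF:
  Step 0: F
  Step 1: FF
  Step 2: FFFF
Matches the given result.

Answer: FF


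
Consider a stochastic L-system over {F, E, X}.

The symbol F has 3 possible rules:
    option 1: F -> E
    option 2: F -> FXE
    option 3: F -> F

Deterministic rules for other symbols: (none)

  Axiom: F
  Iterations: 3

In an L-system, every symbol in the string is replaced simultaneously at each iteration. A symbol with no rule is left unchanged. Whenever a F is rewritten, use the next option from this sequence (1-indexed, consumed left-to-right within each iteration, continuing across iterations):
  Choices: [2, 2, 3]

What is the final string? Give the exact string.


Answer: FXEXE

Derivation:
Step 0: F
Step 1: FXE  (used choices [2])
Step 2: FXEXE  (used choices [2])
Step 3: FXEXE  (used choices [3])


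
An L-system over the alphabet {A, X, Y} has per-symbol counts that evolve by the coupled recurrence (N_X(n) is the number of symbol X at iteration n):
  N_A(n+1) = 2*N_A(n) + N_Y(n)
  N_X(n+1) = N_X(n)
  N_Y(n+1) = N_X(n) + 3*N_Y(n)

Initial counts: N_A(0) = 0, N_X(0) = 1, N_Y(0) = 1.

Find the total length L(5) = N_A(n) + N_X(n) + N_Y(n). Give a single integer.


Step 0: N_A=0, N_X=1, N_Y=1, L=2
Step 1: N_A=1, N_X=1, N_Y=4, L=6
Step 2: N_A=6, N_X=1, N_Y=13, L=20
Step 3: N_A=25, N_X=1, N_Y=40, L=66
Step 4: N_A=90, N_X=1, N_Y=121, L=212
Step 5: N_A=301, N_X=1, N_Y=364, L=666

Answer: 666


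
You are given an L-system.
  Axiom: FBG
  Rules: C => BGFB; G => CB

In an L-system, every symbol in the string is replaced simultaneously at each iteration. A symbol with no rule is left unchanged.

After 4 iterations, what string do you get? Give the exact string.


Answer: FBBBGFBBFBB

Derivation:
Step 0: FBG
Step 1: FBCB
Step 2: FBBGFBB
Step 3: FBBCBFBB
Step 4: FBBBGFBBFBB


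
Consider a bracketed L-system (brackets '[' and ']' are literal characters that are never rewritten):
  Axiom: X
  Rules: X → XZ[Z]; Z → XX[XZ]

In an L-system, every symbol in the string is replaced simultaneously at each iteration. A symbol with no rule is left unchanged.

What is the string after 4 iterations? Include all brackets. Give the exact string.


Answer: XZ[Z]XX[XZ][XX[XZ]]XZ[Z]XZ[Z][XZ[Z]XX[XZ]][XZ[Z]XZ[Z][XZ[Z]XX[XZ]]]XZ[Z]XX[XZ][XX[XZ]]XZ[Z]XX[XZ][XX[XZ]][XZ[Z]XX[XZ][XX[XZ]]XZ[Z]XZ[Z][XZ[Z]XX[XZ]]][XZ[Z]XX[XZ][XX[XZ]]XZ[Z]XX[XZ][XX[XZ]][XZ[Z]XX[XZ][XX[XZ]]XZ[Z]XZ[Z][XZ[Z]XX[XZ]]]]

Derivation:
Step 0: X
Step 1: XZ[Z]
Step 2: XZ[Z]XX[XZ][XX[XZ]]
Step 3: XZ[Z]XX[XZ][XX[XZ]]XZ[Z]XZ[Z][XZ[Z]XX[XZ]][XZ[Z]XZ[Z][XZ[Z]XX[XZ]]]
Step 4: XZ[Z]XX[XZ][XX[XZ]]XZ[Z]XZ[Z][XZ[Z]XX[XZ]][XZ[Z]XZ[Z][XZ[Z]XX[XZ]]]XZ[Z]XX[XZ][XX[XZ]]XZ[Z]XX[XZ][XX[XZ]][XZ[Z]XX[XZ][XX[XZ]]XZ[Z]XZ[Z][XZ[Z]XX[XZ]]][XZ[Z]XX[XZ][XX[XZ]]XZ[Z]XX[XZ][XX[XZ]][XZ[Z]XX[XZ][XX[XZ]]XZ[Z]XZ[Z][XZ[Z]XX[XZ]]]]


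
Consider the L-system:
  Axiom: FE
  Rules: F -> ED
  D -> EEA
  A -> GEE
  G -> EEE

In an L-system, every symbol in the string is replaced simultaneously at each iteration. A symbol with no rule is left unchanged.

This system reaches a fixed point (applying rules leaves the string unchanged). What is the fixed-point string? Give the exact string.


Answer: EEEEEEEEE

Derivation:
Step 0: FE
Step 1: EDE
Step 2: EEEAE
Step 3: EEEGEEE
Step 4: EEEEEEEEE
Step 5: EEEEEEEEE  (unchanged — fixed point at step 4)


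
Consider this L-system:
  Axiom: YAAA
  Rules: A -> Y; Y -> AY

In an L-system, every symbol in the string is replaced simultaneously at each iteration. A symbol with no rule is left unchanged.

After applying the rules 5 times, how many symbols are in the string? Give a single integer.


Answer: 37

Derivation:
Step 0: length = 4
Step 1: length = 5
Step 2: length = 9
Step 3: length = 14
Step 4: length = 23
Step 5: length = 37


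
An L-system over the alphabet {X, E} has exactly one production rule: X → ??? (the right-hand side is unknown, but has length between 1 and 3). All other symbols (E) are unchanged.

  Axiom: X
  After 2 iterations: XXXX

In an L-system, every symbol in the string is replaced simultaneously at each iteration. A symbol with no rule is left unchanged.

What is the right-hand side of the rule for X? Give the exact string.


Trying X → XX:
  Step 0: X
  Step 1: XX
  Step 2: XXXX
Matches the given result.

Answer: XX


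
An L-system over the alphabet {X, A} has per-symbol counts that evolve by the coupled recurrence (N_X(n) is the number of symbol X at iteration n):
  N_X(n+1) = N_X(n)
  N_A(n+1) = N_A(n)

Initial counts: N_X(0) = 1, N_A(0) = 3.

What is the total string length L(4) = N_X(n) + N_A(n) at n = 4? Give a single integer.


Step 0: N_X=1, N_A=3, L=4
Step 1: N_X=1, N_A=3, L=4
Step 2: N_X=1, N_A=3, L=4
Step 3: N_X=1, N_A=3, L=4
Step 4: N_X=1, N_A=3, L=4

Answer: 4


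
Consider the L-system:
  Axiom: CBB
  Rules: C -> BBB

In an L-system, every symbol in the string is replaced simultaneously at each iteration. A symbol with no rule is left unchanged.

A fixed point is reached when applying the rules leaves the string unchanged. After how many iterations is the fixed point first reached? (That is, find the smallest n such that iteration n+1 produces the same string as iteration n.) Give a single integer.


Answer: 1

Derivation:
Step 0: CBB
Step 1: BBBBB
Step 2: BBBBB  (unchanged — fixed point at step 1)


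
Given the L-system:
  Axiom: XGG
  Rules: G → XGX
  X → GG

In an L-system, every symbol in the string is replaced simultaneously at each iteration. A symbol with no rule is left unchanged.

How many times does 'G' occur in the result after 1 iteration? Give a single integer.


Step 0: XGG  (2 'G')
Step 1: GGXGXXGX  (4 'G')

Answer: 4


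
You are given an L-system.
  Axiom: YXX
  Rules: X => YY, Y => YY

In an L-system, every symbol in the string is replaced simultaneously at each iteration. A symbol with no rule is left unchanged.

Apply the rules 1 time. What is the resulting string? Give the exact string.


Answer: YYYYYY

Derivation:
Step 0: YXX
Step 1: YYYYYY


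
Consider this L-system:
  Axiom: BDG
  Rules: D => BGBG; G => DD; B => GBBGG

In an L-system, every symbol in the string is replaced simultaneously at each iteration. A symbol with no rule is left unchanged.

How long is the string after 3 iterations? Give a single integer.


Answer: 132

Derivation:
Step 0: length = 3
Step 1: length = 11
Step 2: length = 38
Step 3: length = 132


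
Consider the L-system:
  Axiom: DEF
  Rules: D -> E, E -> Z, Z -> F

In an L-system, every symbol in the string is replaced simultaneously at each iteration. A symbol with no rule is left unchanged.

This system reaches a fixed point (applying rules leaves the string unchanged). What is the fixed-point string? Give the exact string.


Step 0: DEF
Step 1: EZF
Step 2: ZFF
Step 3: FFF
Step 4: FFF  (unchanged — fixed point at step 3)

Answer: FFF


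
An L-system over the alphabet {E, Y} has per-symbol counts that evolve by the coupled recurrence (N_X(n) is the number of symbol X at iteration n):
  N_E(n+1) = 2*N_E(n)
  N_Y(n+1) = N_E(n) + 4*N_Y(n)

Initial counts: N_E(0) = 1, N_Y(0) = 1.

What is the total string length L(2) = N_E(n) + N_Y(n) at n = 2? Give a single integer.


Answer: 26

Derivation:
Step 0: N_E=1, N_Y=1, L=2
Step 1: N_E=2, N_Y=5, L=7
Step 2: N_E=4, N_Y=22, L=26


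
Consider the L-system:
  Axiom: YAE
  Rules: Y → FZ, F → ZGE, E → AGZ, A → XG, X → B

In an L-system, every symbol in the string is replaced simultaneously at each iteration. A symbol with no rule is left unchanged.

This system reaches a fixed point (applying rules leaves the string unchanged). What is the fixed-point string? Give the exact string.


Answer: ZGBGGZZBGBGGZ

Derivation:
Step 0: YAE
Step 1: FZXGAGZ
Step 2: ZGEZBGXGGZ
Step 3: ZGAGZZBGBGGZ
Step 4: ZGXGGZZBGBGGZ
Step 5: ZGBGGZZBGBGGZ
Step 6: ZGBGGZZBGBGGZ  (unchanged — fixed point at step 5)


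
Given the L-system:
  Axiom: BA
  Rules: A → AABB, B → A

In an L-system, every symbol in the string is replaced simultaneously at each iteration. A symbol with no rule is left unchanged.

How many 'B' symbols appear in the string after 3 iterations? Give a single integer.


Answer: 16

Derivation:
Step 0: BA  (1 'B')
Step 1: AAABB  (2 'B')
Step 2: AABBAABBAABBAA  (6 'B')
Step 3: AABBAABBAAAABBAABBAAAABBAABBAAAABBAABB  (16 'B')


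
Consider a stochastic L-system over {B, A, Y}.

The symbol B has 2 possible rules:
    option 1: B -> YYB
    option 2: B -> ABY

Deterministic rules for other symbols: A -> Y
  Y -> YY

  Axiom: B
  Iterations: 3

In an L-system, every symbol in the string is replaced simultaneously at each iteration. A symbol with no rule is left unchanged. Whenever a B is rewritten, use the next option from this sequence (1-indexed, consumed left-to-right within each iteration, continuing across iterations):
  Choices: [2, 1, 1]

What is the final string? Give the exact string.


Answer: YYYYYYYYBYYYY

Derivation:
Step 0: B
Step 1: ABY  (used choices [2])
Step 2: YYYBYY  (used choices [1])
Step 3: YYYYYYYYBYYYY  (used choices [1])


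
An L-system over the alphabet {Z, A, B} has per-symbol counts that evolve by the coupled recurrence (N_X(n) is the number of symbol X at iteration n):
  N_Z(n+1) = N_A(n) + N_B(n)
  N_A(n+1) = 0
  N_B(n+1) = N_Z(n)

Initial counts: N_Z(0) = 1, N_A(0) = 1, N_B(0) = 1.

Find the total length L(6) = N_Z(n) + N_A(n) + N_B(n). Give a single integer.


Step 0: N_Z=1, N_A=1, N_B=1, L=3
Step 1: N_Z=2, N_A=0, N_B=1, L=3
Step 2: N_Z=1, N_A=0, N_B=2, L=3
Step 3: N_Z=2, N_A=0, N_B=1, L=3
Step 4: N_Z=1, N_A=0, N_B=2, L=3
Step 5: N_Z=2, N_A=0, N_B=1, L=3
Step 6: N_Z=1, N_A=0, N_B=2, L=3

Answer: 3


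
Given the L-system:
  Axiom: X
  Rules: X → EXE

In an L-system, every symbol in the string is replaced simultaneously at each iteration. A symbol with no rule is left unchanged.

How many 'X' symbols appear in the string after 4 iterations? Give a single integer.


Answer: 1

Derivation:
Step 0: X  (1 'X')
Step 1: EXE  (1 'X')
Step 2: EEXEE  (1 'X')
Step 3: EEEXEEE  (1 'X')
Step 4: EEEEXEEEE  (1 'X')


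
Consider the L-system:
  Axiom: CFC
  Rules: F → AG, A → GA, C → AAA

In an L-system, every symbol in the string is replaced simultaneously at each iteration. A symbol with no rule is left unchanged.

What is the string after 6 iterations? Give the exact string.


Step 0: CFC
Step 1: AAAAGAAA
Step 2: GAGAGAGAGGAGAGA
Step 3: GGAGGAGGAGGAGGGAGGAGGA
Step 4: GGGAGGGAGGGAGGGAGGGGAGGGAGGGA
Step 5: GGGGAGGGGAGGGGAGGGGAGGGGGAGGGGAGGGGA
Step 6: GGGGGAGGGGGAGGGGGAGGGGGAGGGGGGAGGGGGAGGGGGA

Answer: GGGGGAGGGGGAGGGGGAGGGGGAGGGGGGAGGGGGAGGGGGA


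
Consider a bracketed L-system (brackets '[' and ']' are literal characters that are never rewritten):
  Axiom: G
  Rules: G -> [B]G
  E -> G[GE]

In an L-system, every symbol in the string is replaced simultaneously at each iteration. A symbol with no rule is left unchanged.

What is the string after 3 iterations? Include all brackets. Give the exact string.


Step 0: G
Step 1: [B]G
Step 2: [B][B]G
Step 3: [B][B][B]G

Answer: [B][B][B]G


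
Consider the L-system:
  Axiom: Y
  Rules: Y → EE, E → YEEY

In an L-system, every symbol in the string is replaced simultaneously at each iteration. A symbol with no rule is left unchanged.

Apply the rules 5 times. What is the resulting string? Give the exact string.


Step 0: Y
Step 1: EE
Step 2: YEEYYEEY
Step 3: EEYEEYYEEYEEEEYEEYYEEYEE
Step 4: YEEYYEEYEEYEEYYEEYEEEEYEEYYEEYEEYEEYYEEYYEEYYEEYEEYEEYYEEYEEEEYEEYYEEYEEYEEYYEEY
Step 5: EEYEEYYEEYEEEEYEEYYEEYEEYEEYYEEYEEYEEYYEEYEEEEYEEYYEEYEEYEEYYEEYYEEYYEEYEEYEEYYEEYEEEEYEEYYEEYEEYEEYYEEYEEYEEYYEEYEEEEYEEYYEEYEEEEYEEYYEEYEEEEYEEYYEEYEEYEEYYEEYEEYEEYYEEYEEEEYEEYYEEYEEYEEYYEEYYEEYYEEYEEYEEYYEEYEEEEYEEYYEEYEEYEEYYEEYEEYEEYYEEYEEEEYEEYYEEYEE

Answer: EEYEEYYEEYEEEEYEEYYEEYEEYEEYYEEYEEYEEYYEEYEEEEYEEYYEEYEEYEEYYEEYYEEYYEEYEEYEEYYEEYEEEEYEEYYEEYEEYEEYYEEYEEYEEYYEEYEEEEYEEYYEEYEEEEYEEYYEEYEEEEYEEYYEEYEEYEEYYEEYEEYEEYYEEYEEEEYEEYYEEYEEYEEYYEEYYEEYYEEYEEYEEYYEEYEEEEYEEYYEEYEEYEEYYEEYEEYEEYYEEYEEEEYEEYYEEYEE


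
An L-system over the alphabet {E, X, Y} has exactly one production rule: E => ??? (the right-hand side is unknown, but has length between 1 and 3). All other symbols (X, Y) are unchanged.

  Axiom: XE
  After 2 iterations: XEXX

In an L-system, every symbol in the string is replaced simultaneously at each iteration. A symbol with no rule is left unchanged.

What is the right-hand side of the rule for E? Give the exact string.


Trying E => EX:
  Step 0: XE
  Step 1: XEX
  Step 2: XEXX
Matches the given result.

Answer: EX


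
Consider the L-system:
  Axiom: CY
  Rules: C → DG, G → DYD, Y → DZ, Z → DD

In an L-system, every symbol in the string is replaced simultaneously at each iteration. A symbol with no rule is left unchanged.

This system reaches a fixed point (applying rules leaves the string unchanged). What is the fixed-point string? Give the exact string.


Step 0: CY
Step 1: DGDZ
Step 2: DDYDDDD
Step 3: DDDZDDDD
Step 4: DDDDDDDDD
Step 5: DDDDDDDDD  (unchanged — fixed point at step 4)

Answer: DDDDDDDDD


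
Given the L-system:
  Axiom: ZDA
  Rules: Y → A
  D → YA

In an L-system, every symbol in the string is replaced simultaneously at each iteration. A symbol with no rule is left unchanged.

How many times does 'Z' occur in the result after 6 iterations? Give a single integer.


Answer: 1

Derivation:
Step 0: ZDA  (1 'Z')
Step 1: ZYAA  (1 'Z')
Step 2: ZAAA  (1 'Z')
Step 3: ZAAA  (1 'Z')
Step 4: ZAAA  (1 'Z')
Step 5: ZAAA  (1 'Z')
Step 6: ZAAA  (1 'Z')


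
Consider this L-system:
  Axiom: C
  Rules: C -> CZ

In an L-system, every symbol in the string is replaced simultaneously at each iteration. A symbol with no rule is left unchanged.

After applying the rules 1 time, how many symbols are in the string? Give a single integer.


Step 0: length = 1
Step 1: length = 2

Answer: 2


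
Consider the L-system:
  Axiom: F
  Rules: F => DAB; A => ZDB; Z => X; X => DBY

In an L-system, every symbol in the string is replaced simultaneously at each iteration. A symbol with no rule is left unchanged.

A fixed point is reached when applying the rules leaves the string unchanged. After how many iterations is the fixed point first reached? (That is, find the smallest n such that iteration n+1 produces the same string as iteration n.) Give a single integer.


Step 0: F
Step 1: DAB
Step 2: DZDBB
Step 3: DXDBB
Step 4: DDBYDBB
Step 5: DDBYDBB  (unchanged — fixed point at step 4)

Answer: 4


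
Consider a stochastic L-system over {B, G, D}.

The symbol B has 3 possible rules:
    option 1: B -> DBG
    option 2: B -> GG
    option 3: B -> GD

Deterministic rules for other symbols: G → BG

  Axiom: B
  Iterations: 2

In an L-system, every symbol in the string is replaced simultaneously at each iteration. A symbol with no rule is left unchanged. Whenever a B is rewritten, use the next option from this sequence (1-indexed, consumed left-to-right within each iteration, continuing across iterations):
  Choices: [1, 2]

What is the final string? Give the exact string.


Answer: DGGBG

Derivation:
Step 0: B
Step 1: DBG  (used choices [1])
Step 2: DGGBG  (used choices [2])


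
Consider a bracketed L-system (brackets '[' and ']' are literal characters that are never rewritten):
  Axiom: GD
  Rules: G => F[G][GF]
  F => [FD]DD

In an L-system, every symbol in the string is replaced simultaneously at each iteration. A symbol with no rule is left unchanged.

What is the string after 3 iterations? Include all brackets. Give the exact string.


Answer: [[FD]DDD]DD[[FD]DD[F[G][GF]][F[G][GF][FD]DD]][[FD]DD[F[G][GF]][F[G][GF][FD]DD][[FD]DDD]DD]D

Derivation:
Step 0: GD
Step 1: F[G][GF]D
Step 2: [FD]DD[F[G][GF]][F[G][GF][FD]DD]D
Step 3: [[FD]DDD]DD[[FD]DD[F[G][GF]][F[G][GF][FD]DD]][[FD]DD[F[G][GF]][F[G][GF][FD]DD][[FD]DDD]DD]D


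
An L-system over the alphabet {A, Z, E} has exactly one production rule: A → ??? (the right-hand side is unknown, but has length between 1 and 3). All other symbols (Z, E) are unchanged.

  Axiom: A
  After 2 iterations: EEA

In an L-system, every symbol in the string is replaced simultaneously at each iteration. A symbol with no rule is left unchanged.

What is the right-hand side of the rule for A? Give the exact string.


Trying A → EA:
  Step 0: A
  Step 1: EA
  Step 2: EEA
Matches the given result.

Answer: EA


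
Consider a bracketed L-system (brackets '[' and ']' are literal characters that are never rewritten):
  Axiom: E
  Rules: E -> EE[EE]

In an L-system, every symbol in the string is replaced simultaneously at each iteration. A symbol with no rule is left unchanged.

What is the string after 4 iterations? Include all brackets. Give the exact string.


Answer: EE[EE]EE[EE][EE[EE]EE[EE]]EE[EE]EE[EE][EE[EE]EE[EE]][EE[EE]EE[EE][EE[EE]EE[EE]]EE[EE]EE[EE][EE[EE]EE[EE]]]EE[EE]EE[EE][EE[EE]EE[EE]]EE[EE]EE[EE][EE[EE]EE[EE]][EE[EE]EE[EE][EE[EE]EE[EE]]EE[EE]EE[EE][EE[EE]EE[EE]]][EE[EE]EE[EE][EE[EE]EE[EE]]EE[EE]EE[EE][EE[EE]EE[EE]][EE[EE]EE[EE][EE[EE]EE[EE]]EE[EE]EE[EE][EE[EE]EE[EE]]]EE[EE]EE[EE][EE[EE]EE[EE]]EE[EE]EE[EE][EE[EE]EE[EE]][EE[EE]EE[EE][EE[EE]EE[EE]]EE[EE]EE[EE][EE[EE]EE[EE]]]]

Derivation:
Step 0: E
Step 1: EE[EE]
Step 2: EE[EE]EE[EE][EE[EE]EE[EE]]
Step 3: EE[EE]EE[EE][EE[EE]EE[EE]]EE[EE]EE[EE][EE[EE]EE[EE]][EE[EE]EE[EE][EE[EE]EE[EE]]EE[EE]EE[EE][EE[EE]EE[EE]]]
Step 4: EE[EE]EE[EE][EE[EE]EE[EE]]EE[EE]EE[EE][EE[EE]EE[EE]][EE[EE]EE[EE][EE[EE]EE[EE]]EE[EE]EE[EE][EE[EE]EE[EE]]]EE[EE]EE[EE][EE[EE]EE[EE]]EE[EE]EE[EE][EE[EE]EE[EE]][EE[EE]EE[EE][EE[EE]EE[EE]]EE[EE]EE[EE][EE[EE]EE[EE]]][EE[EE]EE[EE][EE[EE]EE[EE]]EE[EE]EE[EE][EE[EE]EE[EE]][EE[EE]EE[EE][EE[EE]EE[EE]]EE[EE]EE[EE][EE[EE]EE[EE]]]EE[EE]EE[EE][EE[EE]EE[EE]]EE[EE]EE[EE][EE[EE]EE[EE]][EE[EE]EE[EE][EE[EE]EE[EE]]EE[EE]EE[EE][EE[EE]EE[EE]]]]


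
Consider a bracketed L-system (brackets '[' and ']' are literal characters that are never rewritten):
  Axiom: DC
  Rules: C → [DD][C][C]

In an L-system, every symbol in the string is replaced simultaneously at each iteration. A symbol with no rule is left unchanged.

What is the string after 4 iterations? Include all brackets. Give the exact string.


Answer: D[DD][[DD][[DD][[DD][C][C]][[DD][C][C]]][[DD][[DD][C][C]][[DD][C][C]]]][[DD][[DD][[DD][C][C]][[DD][C][C]]][[DD][[DD][C][C]][[DD][C][C]]]]

Derivation:
Step 0: DC
Step 1: D[DD][C][C]
Step 2: D[DD][[DD][C][C]][[DD][C][C]]
Step 3: D[DD][[DD][[DD][C][C]][[DD][C][C]]][[DD][[DD][C][C]][[DD][C][C]]]
Step 4: D[DD][[DD][[DD][[DD][C][C]][[DD][C][C]]][[DD][[DD][C][C]][[DD][C][C]]]][[DD][[DD][[DD][C][C]][[DD][C][C]]][[DD][[DD][C][C]][[DD][C][C]]]]


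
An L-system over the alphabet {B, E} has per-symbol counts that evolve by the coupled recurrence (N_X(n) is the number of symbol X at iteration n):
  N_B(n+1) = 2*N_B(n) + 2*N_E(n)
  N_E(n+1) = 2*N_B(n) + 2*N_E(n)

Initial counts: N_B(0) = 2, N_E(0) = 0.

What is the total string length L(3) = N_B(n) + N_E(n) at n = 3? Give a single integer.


Step 0: N_B=2, N_E=0, L=2
Step 1: N_B=4, N_E=4, L=8
Step 2: N_B=16, N_E=16, L=32
Step 3: N_B=64, N_E=64, L=128

Answer: 128


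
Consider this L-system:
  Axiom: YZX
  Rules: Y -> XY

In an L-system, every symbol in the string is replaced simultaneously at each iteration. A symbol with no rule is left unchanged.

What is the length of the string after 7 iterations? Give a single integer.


Step 0: length = 3
Step 1: length = 4
Step 2: length = 5
Step 3: length = 6
Step 4: length = 7
Step 5: length = 8
Step 6: length = 9
Step 7: length = 10

Answer: 10


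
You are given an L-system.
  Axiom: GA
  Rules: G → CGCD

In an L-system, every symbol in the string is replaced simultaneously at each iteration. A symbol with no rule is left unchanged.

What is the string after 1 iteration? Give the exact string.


Step 0: GA
Step 1: CGCDA

Answer: CGCDA


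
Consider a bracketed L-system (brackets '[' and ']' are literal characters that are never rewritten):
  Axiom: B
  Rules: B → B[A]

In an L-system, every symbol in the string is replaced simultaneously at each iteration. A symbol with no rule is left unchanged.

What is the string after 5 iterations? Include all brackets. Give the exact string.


Answer: B[A][A][A][A][A]

Derivation:
Step 0: B
Step 1: B[A]
Step 2: B[A][A]
Step 3: B[A][A][A]
Step 4: B[A][A][A][A]
Step 5: B[A][A][A][A][A]


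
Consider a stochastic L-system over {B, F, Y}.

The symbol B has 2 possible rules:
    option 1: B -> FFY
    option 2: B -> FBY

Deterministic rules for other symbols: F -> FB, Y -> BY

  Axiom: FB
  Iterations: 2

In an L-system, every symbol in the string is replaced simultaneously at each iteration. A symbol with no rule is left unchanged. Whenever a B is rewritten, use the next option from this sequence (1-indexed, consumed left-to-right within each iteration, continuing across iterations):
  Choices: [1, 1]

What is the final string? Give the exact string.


Step 0: FB
Step 1: FBFFY  (used choices [1])
Step 2: FBFFYFBFBBY  (used choices [1])

Answer: FBFFYFBFBBY


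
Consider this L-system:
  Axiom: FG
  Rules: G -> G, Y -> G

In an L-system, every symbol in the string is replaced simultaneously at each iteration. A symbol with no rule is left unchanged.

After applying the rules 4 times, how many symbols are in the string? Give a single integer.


Answer: 2

Derivation:
Step 0: length = 2
Step 1: length = 2
Step 2: length = 2
Step 3: length = 2
Step 4: length = 2


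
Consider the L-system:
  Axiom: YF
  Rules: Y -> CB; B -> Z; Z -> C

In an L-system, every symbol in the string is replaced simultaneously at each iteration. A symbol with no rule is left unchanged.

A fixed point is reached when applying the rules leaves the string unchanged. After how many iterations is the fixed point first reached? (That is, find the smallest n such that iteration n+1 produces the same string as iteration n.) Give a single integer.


Step 0: YF
Step 1: CBF
Step 2: CZF
Step 3: CCF
Step 4: CCF  (unchanged — fixed point at step 3)

Answer: 3


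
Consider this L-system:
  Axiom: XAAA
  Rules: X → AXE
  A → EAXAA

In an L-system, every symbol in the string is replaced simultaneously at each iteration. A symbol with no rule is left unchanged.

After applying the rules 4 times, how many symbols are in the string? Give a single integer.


Step 0: length = 4
Step 1: length = 18
Step 2: length = 66
Step 3: length = 230
Step 4: length = 790

Answer: 790


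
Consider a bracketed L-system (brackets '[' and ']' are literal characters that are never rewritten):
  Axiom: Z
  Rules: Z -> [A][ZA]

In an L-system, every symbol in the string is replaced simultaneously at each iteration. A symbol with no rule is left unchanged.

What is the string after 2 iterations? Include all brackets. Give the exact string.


Step 0: Z
Step 1: [A][ZA]
Step 2: [A][[A][ZA]A]

Answer: [A][[A][ZA]A]


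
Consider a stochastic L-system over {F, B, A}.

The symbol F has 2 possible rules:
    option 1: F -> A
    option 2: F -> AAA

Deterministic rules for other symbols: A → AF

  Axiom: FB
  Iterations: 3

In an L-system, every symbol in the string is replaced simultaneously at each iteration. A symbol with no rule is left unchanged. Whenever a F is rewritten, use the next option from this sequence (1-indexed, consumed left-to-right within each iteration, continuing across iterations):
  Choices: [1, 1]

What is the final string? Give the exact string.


Answer: AFAB

Derivation:
Step 0: FB
Step 1: AB  (used choices [1])
Step 2: AFB  (used choices [])
Step 3: AFAB  (used choices [1])


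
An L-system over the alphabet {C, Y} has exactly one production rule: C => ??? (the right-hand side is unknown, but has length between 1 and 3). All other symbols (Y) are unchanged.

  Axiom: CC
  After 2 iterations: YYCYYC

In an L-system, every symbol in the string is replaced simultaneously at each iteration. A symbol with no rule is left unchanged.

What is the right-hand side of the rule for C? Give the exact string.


Answer: YC

Derivation:
Trying C => YC:
  Step 0: CC
  Step 1: YCYC
  Step 2: YYCYYC
Matches the given result.


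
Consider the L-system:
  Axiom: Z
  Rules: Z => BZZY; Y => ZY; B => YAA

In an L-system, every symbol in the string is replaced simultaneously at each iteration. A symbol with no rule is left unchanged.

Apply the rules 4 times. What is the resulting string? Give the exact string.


Step 0: Z
Step 1: BZZY
Step 2: YAABZZYBZZYZY
Step 3: ZYAAYAABZZYBZZYZYYAABZZYBZZYZYBZZYZY
Step 4: BZZYZYAAZYAAYAABZZYBZZYZYYAABZZYBZZYZYBZZYZYZYAAYAABZZYBZZYZYYAABZZYBZZYZYBZZYZYYAABZZYBZZYZYBZZYZY

Answer: BZZYZYAAZYAAYAABZZYBZZYZYYAABZZYBZZYZYBZZYZYZYAAYAABZZYBZZYZYYAABZZYBZZYZYBZZYZYYAABZZYBZZYZYBZZYZY


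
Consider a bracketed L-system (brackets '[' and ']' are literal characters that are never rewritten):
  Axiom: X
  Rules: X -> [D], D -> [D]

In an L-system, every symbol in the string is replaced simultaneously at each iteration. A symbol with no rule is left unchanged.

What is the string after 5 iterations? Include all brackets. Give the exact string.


Answer: [[[[[D]]]]]

Derivation:
Step 0: X
Step 1: [D]
Step 2: [[D]]
Step 3: [[[D]]]
Step 4: [[[[D]]]]
Step 5: [[[[[D]]]]]


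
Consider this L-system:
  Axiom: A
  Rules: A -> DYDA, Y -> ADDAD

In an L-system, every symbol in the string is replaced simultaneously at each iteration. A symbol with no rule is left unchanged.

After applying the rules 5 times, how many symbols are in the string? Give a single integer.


Step 0: length = 1
Step 1: length = 4
Step 2: length = 11
Step 3: length = 24
Step 4: length = 51
Step 5: length = 104

Answer: 104


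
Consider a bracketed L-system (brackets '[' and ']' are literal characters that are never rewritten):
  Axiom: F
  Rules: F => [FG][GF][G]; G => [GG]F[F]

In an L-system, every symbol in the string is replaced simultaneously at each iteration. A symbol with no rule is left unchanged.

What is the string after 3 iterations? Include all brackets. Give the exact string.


Step 0: F
Step 1: [FG][GF][G]
Step 2: [[FG][GF][G][GG]F[F]][[GG]F[F][FG][GF][G]][[GG]F[F]]
Step 3: [[[FG][GF][G][GG]F[F]][[GG]F[F][FG][GF][G]][[GG]F[F]][[GG]F[F][GG]F[F]][FG][GF][G][[FG][GF][G]]][[[GG]F[F][GG]F[F]][FG][GF][G][[FG][GF][G]][[FG][GF][G][GG]F[F]][[GG]F[F][FG][GF][G]][[GG]F[F]]][[[GG]F[F][GG]F[F]][FG][GF][G][[FG][GF][G]]]

Answer: [[[FG][GF][G][GG]F[F]][[GG]F[F][FG][GF][G]][[GG]F[F]][[GG]F[F][GG]F[F]][FG][GF][G][[FG][GF][G]]][[[GG]F[F][GG]F[F]][FG][GF][G][[FG][GF][G]][[FG][GF][G][GG]F[F]][[GG]F[F][FG][GF][G]][[GG]F[F]]][[[GG]F[F][GG]F[F]][FG][GF][G][[FG][GF][G]]]


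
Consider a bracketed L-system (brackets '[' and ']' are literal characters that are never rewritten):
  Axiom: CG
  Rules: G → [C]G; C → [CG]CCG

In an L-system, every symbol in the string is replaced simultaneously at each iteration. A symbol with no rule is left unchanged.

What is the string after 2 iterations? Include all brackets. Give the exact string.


Step 0: CG
Step 1: [CG]CCG[C]G
Step 2: [[CG]CCG[C]G][CG]CCG[CG]CCG[C]G[[CG]CCG][C]G

Answer: [[CG]CCG[C]G][CG]CCG[CG]CCG[C]G[[CG]CCG][C]G


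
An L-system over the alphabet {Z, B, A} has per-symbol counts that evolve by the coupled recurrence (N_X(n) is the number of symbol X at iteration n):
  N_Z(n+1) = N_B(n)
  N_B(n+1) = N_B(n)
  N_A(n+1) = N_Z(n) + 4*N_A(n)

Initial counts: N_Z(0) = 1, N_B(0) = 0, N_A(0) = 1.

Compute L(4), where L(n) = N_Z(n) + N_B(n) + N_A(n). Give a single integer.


Step 0: N_Z=1, N_B=0, N_A=1, L=2
Step 1: N_Z=0, N_B=0, N_A=5, L=5
Step 2: N_Z=0, N_B=0, N_A=20, L=20
Step 3: N_Z=0, N_B=0, N_A=80, L=80
Step 4: N_Z=0, N_B=0, N_A=320, L=320

Answer: 320


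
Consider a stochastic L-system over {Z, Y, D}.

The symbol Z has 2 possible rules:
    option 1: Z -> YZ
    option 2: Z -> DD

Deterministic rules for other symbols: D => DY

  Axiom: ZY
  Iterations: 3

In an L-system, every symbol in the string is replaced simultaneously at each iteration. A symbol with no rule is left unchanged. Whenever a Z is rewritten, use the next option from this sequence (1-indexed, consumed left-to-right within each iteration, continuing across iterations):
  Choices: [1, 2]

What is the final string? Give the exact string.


Answer: YDYDYY

Derivation:
Step 0: ZY
Step 1: YZY  (used choices [1])
Step 2: YDDY  (used choices [2])
Step 3: YDYDYY  (used choices [])


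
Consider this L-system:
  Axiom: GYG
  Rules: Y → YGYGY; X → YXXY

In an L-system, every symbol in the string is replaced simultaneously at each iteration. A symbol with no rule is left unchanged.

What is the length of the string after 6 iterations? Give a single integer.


Step 0: length = 3
Step 1: length = 7
Step 2: length = 19
Step 3: length = 55
Step 4: length = 163
Step 5: length = 487
Step 6: length = 1459

Answer: 1459


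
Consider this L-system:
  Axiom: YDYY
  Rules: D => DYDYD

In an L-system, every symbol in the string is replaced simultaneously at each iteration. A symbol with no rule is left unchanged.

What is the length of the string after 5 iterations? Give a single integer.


Step 0: length = 4
Step 1: length = 8
Step 2: length = 20
Step 3: length = 56
Step 4: length = 164
Step 5: length = 488

Answer: 488


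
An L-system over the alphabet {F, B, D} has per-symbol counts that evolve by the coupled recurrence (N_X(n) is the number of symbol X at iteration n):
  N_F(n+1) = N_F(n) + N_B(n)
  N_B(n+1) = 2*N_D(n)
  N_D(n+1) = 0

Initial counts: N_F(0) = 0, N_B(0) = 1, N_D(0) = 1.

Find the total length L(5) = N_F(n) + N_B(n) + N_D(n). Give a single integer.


Step 0: N_F=0, N_B=1, N_D=1, L=2
Step 1: N_F=1, N_B=2, N_D=0, L=3
Step 2: N_F=3, N_B=0, N_D=0, L=3
Step 3: N_F=3, N_B=0, N_D=0, L=3
Step 4: N_F=3, N_B=0, N_D=0, L=3
Step 5: N_F=3, N_B=0, N_D=0, L=3

Answer: 3


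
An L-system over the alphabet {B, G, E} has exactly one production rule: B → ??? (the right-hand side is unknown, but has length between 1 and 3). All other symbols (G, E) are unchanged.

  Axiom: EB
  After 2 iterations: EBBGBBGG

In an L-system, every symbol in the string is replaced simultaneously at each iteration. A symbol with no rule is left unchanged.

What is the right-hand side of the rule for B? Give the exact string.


Trying B → BBG:
  Step 0: EB
  Step 1: EBBG
  Step 2: EBBGBBGG
Matches the given result.

Answer: BBG


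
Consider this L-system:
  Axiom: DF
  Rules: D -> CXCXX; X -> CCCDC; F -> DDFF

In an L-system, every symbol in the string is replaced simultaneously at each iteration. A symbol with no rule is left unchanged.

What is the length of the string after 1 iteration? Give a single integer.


Answer: 9

Derivation:
Step 0: length = 2
Step 1: length = 9


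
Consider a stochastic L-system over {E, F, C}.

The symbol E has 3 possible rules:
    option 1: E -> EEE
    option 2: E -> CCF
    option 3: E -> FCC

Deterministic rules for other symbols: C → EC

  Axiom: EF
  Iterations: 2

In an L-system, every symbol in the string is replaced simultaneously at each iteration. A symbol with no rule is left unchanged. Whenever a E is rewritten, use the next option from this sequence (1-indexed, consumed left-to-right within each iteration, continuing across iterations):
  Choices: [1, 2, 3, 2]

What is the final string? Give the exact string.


Answer: CCFFCCCCFF

Derivation:
Step 0: EF
Step 1: EEEF  (used choices [1])
Step 2: CCFFCCCCFF  (used choices [2, 3, 2])


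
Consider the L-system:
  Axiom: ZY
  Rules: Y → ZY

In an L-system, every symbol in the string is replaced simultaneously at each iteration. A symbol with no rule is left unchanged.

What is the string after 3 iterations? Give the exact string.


Step 0: ZY
Step 1: ZZY
Step 2: ZZZY
Step 3: ZZZZY

Answer: ZZZZY


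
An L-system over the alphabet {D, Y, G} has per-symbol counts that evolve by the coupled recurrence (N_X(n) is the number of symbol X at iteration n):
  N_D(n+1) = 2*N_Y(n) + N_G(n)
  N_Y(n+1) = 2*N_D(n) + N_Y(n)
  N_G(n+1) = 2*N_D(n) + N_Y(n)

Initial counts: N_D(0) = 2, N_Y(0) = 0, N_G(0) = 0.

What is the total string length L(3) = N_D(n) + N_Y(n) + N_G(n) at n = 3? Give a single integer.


Answer: 68

Derivation:
Step 0: N_D=2, N_Y=0, N_G=0, L=2
Step 1: N_D=0, N_Y=4, N_G=4, L=8
Step 2: N_D=12, N_Y=4, N_G=4, L=20
Step 3: N_D=12, N_Y=28, N_G=28, L=68


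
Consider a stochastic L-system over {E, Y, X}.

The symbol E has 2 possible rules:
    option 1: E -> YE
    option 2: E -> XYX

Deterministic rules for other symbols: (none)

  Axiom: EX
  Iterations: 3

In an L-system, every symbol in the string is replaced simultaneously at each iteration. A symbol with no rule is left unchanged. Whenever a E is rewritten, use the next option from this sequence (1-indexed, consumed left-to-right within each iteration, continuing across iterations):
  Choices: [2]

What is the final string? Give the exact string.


Step 0: EX
Step 1: XYXX  (used choices [2])
Step 2: XYXX  (used choices [])
Step 3: XYXX  (used choices [])

Answer: XYXX


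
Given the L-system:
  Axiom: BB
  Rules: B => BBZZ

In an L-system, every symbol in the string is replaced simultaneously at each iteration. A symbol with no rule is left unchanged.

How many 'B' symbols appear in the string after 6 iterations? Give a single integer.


Step 0: BB  (2 'B')
Step 1: BBZZBBZZ  (4 'B')
Step 2: BBZZBBZZZZBBZZBBZZZZ  (8 'B')
Step 3: BBZZBBZZZZBBZZBBZZZZZZBBZZBBZZZZBBZZBBZZZZZZ  (16 'B')
Step 4: BBZZBBZZZZBBZZBBZZZZZZBBZZBBZZZZBBZZBBZZZZZZZZBBZZBBZZZZBBZZBBZZZZZZBBZZBBZZZZBBZZBBZZZZZZZZ  (32 'B')
Step 5: BBZZBBZZZZBBZZBBZZZZZZBBZZBBZZZZBBZZBBZZZZZZZZBBZZBBZZZZBBZZBBZZZZZZBBZZBBZZZZBBZZBBZZZZZZZZZZBBZZBBZZZZBBZZBBZZZZZZBBZZBBZZZZBBZZBBZZZZZZZZBBZZBBZZZZBBZZBBZZZZZZBBZZBBZZZZBBZZBBZZZZZZZZZZ  (64 'B')
Step 6: BBZZBBZZZZBBZZBBZZZZZZBBZZBBZZZZBBZZBBZZZZZZZZBBZZBBZZZZBBZZBBZZZZZZBBZZBBZZZZBBZZBBZZZZZZZZZZBBZZBBZZZZBBZZBBZZZZZZBBZZBBZZZZBBZZBBZZZZZZZZBBZZBBZZZZBBZZBBZZZZZZBBZZBBZZZZBBZZBBZZZZZZZZZZZZBBZZBBZZZZBBZZBBZZZZZZBBZZBBZZZZBBZZBBZZZZZZZZBBZZBBZZZZBBZZBBZZZZZZBBZZBBZZZZBBZZBBZZZZZZZZZZBBZZBBZZZZBBZZBBZZZZZZBBZZBBZZZZBBZZBBZZZZZZZZBBZZBBZZZZBBZZBBZZZZZZBBZZBBZZZZBBZZBBZZZZZZZZZZZZ  (128 'B')

Answer: 128


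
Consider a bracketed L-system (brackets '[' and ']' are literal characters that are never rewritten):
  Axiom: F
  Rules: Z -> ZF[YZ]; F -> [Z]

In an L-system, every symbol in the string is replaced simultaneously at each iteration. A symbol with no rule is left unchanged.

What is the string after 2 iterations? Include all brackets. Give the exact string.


Step 0: F
Step 1: [Z]
Step 2: [ZF[YZ]]

Answer: [ZF[YZ]]


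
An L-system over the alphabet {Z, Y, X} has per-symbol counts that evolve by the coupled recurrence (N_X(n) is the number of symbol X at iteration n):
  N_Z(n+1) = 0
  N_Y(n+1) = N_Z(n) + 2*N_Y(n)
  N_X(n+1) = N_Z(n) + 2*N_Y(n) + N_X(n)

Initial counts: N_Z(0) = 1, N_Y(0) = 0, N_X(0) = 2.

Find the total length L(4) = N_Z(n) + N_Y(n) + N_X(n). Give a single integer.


Answer: 25

Derivation:
Step 0: N_Z=1, N_Y=0, N_X=2, L=3
Step 1: N_Z=0, N_Y=1, N_X=3, L=4
Step 2: N_Z=0, N_Y=2, N_X=5, L=7
Step 3: N_Z=0, N_Y=4, N_X=9, L=13
Step 4: N_Z=0, N_Y=8, N_X=17, L=25


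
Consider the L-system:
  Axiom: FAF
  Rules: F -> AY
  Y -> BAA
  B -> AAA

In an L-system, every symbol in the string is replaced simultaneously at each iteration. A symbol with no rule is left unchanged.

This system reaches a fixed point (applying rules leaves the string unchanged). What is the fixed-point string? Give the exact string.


Step 0: FAF
Step 1: AYAAY
Step 2: ABAAAABAA
Step 3: AAAAAAAAAAAAA
Step 4: AAAAAAAAAAAAA  (unchanged — fixed point at step 3)

Answer: AAAAAAAAAAAAA


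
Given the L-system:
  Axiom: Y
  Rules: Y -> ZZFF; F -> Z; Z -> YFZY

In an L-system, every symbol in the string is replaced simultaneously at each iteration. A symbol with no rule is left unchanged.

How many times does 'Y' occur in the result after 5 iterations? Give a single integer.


Step 0: Y  (1 'Y')
Step 1: ZZFF  (0 'Y')
Step 2: YFZYYFZYZZ  (4 'Y')
Step 3: ZZFFZYFZYZZFFZZFFZYFZYZZFFYFZYYFZY  (8 'Y')
Step 4: YFZYYFZYZZYFZYZZFFZYFZYZZFFYFZYYFZYZZYFZYYFZYZZYFZYZZFFZYFZYZZFFYFZYYFZYZZZZFFZYFZYZZFFZZFFZYFZYZZFF  (28 'Y')
Step 5: ZZFFZYFZYZZFFZZFFZYFZYZZFFYFZYYFZYZZFFZYFZYZZFFYFZYYFZYZZYFZYZZFFZYFZYZZFFYFZYYFZYZZZZFFZYFZYZZFFZZFFZYFZYZZFFYFZYYFZYZZFFZYFZYZZFFZZFFZYFZYZZFFYFZYYFZYZZFFZYFZYZZFFYFZYYFZYZZYFZYZZFFZYFZYZZFFYFZYYFZYZZZZFFZYFZYZZFFZZFFZYFZYZZFFYFZYYFZYYFZYYFZYZZYFZYZZFFZYFZYZZFFYFZYYFZYZZYFZYYFZYZZYFZYZZFFZYFZYZZFFYFZYYFZYZZ  (84 'Y')

Answer: 84
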